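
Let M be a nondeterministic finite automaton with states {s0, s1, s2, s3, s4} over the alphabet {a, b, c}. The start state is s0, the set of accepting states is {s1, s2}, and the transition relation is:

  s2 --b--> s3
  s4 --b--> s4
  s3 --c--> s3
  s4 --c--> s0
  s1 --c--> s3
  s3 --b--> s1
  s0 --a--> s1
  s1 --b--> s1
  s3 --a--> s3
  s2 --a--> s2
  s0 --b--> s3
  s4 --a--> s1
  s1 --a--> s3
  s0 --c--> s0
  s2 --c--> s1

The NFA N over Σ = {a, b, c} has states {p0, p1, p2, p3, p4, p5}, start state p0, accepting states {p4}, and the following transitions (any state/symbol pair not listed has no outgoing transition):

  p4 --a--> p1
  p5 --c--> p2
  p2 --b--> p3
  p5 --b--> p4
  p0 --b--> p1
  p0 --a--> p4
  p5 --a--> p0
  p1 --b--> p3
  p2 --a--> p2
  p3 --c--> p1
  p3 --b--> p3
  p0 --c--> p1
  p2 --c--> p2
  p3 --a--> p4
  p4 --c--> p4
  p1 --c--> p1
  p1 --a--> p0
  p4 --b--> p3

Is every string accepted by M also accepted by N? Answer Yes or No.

No

The string ab is in L(M) but not in L(N).
So L(M) ⊄ L(N).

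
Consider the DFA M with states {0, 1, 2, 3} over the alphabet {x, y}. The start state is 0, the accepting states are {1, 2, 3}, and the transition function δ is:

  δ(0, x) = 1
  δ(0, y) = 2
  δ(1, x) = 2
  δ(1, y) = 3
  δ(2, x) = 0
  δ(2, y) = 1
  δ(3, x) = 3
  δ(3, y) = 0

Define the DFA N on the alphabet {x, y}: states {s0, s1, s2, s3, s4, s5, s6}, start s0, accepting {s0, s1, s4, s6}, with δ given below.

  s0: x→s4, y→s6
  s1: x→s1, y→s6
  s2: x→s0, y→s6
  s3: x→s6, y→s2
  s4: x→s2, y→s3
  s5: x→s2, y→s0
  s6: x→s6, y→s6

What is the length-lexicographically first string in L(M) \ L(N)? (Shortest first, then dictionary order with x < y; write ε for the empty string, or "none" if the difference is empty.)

The string xx is accepted by M but not by N.
No shorter string lies in the difference, and xx is the lexicographically first length-2 string in L(M) \ L(N).

xx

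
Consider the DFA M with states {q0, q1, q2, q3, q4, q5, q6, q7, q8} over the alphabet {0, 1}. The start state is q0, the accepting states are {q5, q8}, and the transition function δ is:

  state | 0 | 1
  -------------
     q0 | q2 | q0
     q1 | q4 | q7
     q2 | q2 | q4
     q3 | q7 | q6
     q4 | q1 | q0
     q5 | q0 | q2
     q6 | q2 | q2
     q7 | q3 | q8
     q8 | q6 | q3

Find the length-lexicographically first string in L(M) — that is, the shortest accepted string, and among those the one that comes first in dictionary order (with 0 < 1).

A breadth-first search from q0 reaches an accepting state first via the path q0 → q2 → q4 → q1 → q7 → q8 on input 01011.
No string of length < 5 is accepted (BFS exhausts all shorter strings without reaching an accepting state), and 01011 is the lexicographically least accepting string of length 5.

01011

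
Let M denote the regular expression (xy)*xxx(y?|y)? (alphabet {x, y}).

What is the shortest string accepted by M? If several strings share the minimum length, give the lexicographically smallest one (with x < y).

By inspection of the expression, no string of length less than 3 matches, and xxx is the lexicographically first match of length 3.

xxx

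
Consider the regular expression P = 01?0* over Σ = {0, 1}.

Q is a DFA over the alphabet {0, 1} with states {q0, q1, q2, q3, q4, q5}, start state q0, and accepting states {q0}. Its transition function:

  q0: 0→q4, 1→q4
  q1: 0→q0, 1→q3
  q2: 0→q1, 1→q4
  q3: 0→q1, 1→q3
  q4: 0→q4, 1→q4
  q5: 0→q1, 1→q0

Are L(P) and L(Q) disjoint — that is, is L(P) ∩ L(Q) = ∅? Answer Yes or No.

Converting the expression P to a DFA (subset construction, then merging equivalent states) gives the minimal DFA with states {p0, p1, p2, p3}, start state p0, accepting states {p1, p3} and transitions p0: 0→p1, 1→p2; p1: 0→p3, 1→p3; p2: 0→p2, 1→p2; p3: 0→p3, 1→p2.
Exploring the product automaton P × Q from the start pair (p0, q0), following both machines on each input symbol, reaches 4 state pairs: (p0, q0), (p1, q4), (p2, q4), (p3, q4).
P accepts in {p1, p3} and Q accepts in {q0}; no reachable pair has both components accepting, so no string drives both machines to acceptance simultaneously and L(P) ∩ L(Q) = ∅.
So no string is accepted by both, and the intersection is empty.

Yes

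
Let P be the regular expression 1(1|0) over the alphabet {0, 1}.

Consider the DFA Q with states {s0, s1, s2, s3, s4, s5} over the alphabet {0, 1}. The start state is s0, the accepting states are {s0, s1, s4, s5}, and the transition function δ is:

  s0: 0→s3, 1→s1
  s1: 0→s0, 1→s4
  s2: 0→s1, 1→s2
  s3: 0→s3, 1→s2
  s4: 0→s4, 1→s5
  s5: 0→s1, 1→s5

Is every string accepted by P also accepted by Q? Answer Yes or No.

Converting the expression P to a DFA (subset construction, then merging equivalent states) gives the minimal DFA with states {p0, p1, p2, p3}, start state p0, accepting states {p3} and transitions p0: 0→p1, 1→p2; p1: 0→p1, 1→p1; p2: 0→p3, 1→p3; p3: 0→p1, 1→p1.
Exploring the product automaton P × Q from the start pair (p0, s0), following both machines on each input symbol, reaches 10 state pairs: (p0, s0), (p1, s3), (p2, s1), (p1, s2), (p3, s0), (p3, s4), (p1, s1), (p1, s4), (p1, s5), (p1, s0).
P accepts in {p3} and Q accepts in {s0, s1, s4, s5}. The reachable pairs whose P-component is accepting are (p3, s0), (p3, s4); in each of them the Q-component is accepting too, so the product for L(P) \ L(Q) (P-component accepting, Q-component rejecting) has no reachable accepting pair and the difference is empty.
Hence every string in L(P) is also in L(Q).

Yes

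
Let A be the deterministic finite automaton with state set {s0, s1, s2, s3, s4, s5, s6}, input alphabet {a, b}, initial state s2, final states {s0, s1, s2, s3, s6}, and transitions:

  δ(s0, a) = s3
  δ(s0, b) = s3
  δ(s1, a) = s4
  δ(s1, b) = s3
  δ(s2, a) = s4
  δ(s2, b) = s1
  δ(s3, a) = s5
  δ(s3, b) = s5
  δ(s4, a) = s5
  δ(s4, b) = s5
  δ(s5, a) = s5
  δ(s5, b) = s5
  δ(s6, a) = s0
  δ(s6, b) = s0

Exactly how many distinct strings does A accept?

The useful subgraph on states {s1, s2, s3} is acyclic, so L(A) is finite; the longest accepting path visits 3 useful states, giving maximum string length 2.
Counting accepting paths from s2 by length: 1 of length 0, 1 of length 1, 1 of length 2. Total 3.

3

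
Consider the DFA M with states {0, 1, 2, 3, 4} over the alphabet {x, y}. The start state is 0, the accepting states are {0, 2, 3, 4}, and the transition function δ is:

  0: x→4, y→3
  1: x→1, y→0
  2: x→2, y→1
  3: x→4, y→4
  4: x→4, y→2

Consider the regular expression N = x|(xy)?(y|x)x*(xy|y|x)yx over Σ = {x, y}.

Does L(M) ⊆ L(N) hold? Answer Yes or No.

No

The empty string ε is in L(M) but not in L(N).
So L(M) ⊄ L(N).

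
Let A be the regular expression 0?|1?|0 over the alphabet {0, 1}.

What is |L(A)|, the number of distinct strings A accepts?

The expression has no Kleene star, so L(A) is finite. Expanding the alternatives gives {ε, 0, 1}.
That is 1 of length 0, 2 of length 1: 3 strings in all.

3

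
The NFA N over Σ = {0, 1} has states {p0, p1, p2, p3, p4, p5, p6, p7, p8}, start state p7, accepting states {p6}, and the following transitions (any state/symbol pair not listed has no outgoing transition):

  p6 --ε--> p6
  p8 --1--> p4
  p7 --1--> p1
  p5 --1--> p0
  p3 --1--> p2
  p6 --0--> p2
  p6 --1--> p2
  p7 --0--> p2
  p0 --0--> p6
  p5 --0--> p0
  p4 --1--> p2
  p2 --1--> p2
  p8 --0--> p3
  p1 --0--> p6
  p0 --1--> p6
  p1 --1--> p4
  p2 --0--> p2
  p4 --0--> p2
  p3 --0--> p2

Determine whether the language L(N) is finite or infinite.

finite

The useful states (reachable from p7 and able to reach an accepting state) are {p1, p6, p7}.
Restricted to these states the transition graph has no cycle, so every accepting path has bounded length and L is finite.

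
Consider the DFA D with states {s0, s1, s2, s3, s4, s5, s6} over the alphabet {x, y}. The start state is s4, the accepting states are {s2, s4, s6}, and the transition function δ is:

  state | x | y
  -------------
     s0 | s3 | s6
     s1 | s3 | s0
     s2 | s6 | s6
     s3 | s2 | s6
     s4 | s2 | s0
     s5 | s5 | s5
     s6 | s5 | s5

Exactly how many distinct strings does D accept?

The useful subgraph on states {s0, s2, s3, s4, s6} is acyclic, so L(D) is finite; the longest accepting path visits 5 useful states, giving maximum string length 4.
Counting accepting paths from s4 by length: 1 of length 0, 1 of length 1, 3 of length 2, 2 of length 3, 2 of length 4. Total 9.

9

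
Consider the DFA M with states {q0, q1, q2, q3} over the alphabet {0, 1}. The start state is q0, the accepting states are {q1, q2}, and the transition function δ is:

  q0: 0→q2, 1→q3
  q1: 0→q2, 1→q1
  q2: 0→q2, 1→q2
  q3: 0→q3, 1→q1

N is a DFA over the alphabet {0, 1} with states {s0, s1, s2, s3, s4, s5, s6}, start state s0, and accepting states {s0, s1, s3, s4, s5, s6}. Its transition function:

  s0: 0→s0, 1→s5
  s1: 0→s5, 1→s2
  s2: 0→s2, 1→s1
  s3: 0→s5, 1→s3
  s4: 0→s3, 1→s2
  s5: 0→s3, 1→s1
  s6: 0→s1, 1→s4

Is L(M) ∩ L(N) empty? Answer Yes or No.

No

The string 0 is accepted by both M and N.
Hence L(M) ∩ L(N) ≠ ∅.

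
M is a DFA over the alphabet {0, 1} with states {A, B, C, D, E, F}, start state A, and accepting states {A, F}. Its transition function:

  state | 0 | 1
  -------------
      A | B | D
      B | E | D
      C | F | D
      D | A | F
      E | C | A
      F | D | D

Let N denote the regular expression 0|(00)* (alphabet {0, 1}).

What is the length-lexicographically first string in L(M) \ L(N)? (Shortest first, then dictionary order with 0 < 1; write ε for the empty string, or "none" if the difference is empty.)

10

The string 10 is accepted by M but not by N.
No shorter string lies in the difference, and 10 is the lexicographically first length-2 string in L(M) \ L(N).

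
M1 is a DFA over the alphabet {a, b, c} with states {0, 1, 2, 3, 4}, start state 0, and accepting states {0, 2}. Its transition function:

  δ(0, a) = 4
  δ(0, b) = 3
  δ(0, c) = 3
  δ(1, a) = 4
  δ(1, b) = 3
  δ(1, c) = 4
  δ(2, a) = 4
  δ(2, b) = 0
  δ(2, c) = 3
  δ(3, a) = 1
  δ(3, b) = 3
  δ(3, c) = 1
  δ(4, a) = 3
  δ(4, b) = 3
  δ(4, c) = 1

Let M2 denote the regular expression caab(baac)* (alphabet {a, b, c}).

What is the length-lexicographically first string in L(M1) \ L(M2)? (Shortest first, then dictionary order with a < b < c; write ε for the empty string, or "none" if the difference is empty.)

ε

The empty string ε is accepted by M1 but not by M2.
Since ε is the unique shortest string, it is the required witness.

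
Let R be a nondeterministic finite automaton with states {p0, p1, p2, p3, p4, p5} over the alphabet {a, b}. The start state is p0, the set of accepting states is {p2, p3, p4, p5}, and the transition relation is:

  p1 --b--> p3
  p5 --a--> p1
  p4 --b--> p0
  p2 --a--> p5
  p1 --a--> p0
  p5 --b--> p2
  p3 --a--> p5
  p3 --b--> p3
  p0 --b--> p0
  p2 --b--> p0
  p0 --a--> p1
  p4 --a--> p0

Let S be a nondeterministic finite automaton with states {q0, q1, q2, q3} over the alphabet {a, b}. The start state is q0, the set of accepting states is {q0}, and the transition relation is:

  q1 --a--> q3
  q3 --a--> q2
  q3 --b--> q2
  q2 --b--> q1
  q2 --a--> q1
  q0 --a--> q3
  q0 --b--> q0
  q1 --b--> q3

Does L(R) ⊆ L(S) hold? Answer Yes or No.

The string ab is in L(R) but not in L(S).
So L(R) ⊄ L(S).

No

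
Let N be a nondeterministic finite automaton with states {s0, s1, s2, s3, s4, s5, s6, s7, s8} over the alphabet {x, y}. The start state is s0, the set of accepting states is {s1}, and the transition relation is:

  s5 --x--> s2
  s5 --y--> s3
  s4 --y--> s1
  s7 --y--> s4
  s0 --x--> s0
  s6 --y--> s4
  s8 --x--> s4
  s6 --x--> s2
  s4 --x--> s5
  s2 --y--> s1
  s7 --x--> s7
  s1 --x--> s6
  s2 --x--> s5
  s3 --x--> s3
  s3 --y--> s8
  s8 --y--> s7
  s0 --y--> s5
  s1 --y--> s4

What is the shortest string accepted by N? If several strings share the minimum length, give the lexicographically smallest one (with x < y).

yxy

A breadth-first search from s0 reaches an accepting state first via the path s0 → s5 → s2 → s1 on input yxy.
No string of length < 3 is accepted (BFS exhausts all shorter strings without reaching an accepting state), and yxy is the lexicographically least accepting string of length 3.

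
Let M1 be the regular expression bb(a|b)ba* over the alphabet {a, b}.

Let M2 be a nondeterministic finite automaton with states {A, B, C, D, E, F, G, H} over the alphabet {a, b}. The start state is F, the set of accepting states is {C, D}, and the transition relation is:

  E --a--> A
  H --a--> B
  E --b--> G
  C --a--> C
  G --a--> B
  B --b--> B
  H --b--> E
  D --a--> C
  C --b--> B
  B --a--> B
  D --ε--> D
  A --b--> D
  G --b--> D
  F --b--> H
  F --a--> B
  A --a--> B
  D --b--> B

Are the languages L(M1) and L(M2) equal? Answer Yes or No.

Yes

Converting the expression M1 to a DFA (subset construction, then merging equivalent states) gives the minimal DFA with states {r0, r1, r2, r3, r4, r5}, start state r0, accepting states {r5} and transitions r0: a→r1, b→r2; r1: a→r1, b→r1; r2: a→r1, b→r3; r3: a→r4, b→r4; r4: a→r1, b→r5; r5: a→r5, b→r1.
Exploring the product automaton M1 × M2 from the start pair (r0, F), following both machines on each input symbol, reaches 8 state pairs: (r0, F), (r1, B), (r2, H), (r3, E), (r4, A), (r4, G), (r5, D), (r5, C).
M1 accepts in {r5} and M2 accepts in {C, D}. In every reachable pair the two components are either both accepting — (r5, D), (r5, C) — or both non-accepting, so no string is accepted by exactly one of the machines: L(M1) \ L(M2) and L(M2) \ L(M1) are both empty.
Hence every string is accepted by M1 iff it is accepted by M2, and the two languages coincide.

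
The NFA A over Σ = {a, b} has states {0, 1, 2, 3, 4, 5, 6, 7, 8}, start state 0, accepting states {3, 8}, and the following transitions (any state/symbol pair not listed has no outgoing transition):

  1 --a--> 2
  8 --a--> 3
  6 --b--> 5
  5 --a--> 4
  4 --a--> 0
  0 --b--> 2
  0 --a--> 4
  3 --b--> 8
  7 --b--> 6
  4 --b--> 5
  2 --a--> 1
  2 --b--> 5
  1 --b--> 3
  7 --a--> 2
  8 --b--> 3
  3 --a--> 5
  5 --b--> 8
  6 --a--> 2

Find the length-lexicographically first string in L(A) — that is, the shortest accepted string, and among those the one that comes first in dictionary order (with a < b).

abb

A breadth-first search from 0 reaches an accepting state first via the path 0 → 4 → 5 → 8 on input abb.
No string of length < 3 is accepted (BFS exhausts all shorter strings without reaching an accepting state), and abb is the lexicographically least accepting string of length 3.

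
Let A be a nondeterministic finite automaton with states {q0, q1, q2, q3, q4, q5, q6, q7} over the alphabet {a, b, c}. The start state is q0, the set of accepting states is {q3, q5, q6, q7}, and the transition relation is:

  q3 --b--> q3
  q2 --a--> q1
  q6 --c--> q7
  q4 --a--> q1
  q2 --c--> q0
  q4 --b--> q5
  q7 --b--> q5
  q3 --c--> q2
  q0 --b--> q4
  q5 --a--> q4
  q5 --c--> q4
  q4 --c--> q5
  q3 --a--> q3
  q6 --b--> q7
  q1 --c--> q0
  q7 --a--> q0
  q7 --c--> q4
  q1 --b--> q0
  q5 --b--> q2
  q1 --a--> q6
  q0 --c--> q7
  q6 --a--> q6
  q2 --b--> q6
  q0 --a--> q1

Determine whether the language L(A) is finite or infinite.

State q0 is reachable from the start and can reach an accepting state, and it lies on the cycle q0 → q1 → q0.
Traversing that cycle any number of times yields accepted strings of unbounded length, so the language is infinite.

infinite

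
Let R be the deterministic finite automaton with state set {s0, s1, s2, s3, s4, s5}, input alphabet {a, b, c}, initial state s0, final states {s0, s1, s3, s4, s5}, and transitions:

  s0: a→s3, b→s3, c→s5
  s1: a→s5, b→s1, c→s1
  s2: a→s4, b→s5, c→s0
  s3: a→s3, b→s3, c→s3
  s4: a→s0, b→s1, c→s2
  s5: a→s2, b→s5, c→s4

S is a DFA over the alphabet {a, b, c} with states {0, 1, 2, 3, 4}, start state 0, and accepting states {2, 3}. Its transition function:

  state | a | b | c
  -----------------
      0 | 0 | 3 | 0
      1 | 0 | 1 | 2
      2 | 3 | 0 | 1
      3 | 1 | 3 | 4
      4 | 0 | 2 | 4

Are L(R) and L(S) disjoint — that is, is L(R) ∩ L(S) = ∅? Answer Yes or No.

The string b is accepted by both R and S.
Hence L(R) ∩ L(S) ≠ ∅.

No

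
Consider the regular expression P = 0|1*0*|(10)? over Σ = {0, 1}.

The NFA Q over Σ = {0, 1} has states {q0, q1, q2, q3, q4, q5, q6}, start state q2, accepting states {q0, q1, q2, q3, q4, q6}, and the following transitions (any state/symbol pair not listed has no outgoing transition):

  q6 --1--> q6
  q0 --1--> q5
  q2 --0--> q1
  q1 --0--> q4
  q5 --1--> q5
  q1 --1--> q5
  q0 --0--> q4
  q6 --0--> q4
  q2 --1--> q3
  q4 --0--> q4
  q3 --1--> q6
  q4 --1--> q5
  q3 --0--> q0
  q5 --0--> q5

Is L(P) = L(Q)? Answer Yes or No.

Yes

Converting the expression P to a DFA (subset construction, then merging equivalent states) gives the minimal DFA with states {p0, p1, p2}, start state p0, accepting states {p0, p1} and transitions p0: 0→p1, 1→p0; p1: 0→p1, 1→p2; p2: 0→p2, 1→p2.
Exploring the product automaton P × Q from the start pair (p0, q2), following both machines on each input symbol, reaches 7 state pairs: (p0, q2), (p1, q1), (p0, q3), (p1, q4), (p2, q5), (p1, q0), (p0, q6).
P accepts in {p0, p1} and Q accepts in {q0, q1, q2, q3, q4, q6}. In every reachable pair the two components are either both accepting — (p0, q2), (p1, q1), (p0, q3), (p1, q4), (p1, q0), (p0, q6) — or both non-accepting, so no string is accepted by exactly one of the machines: L(P) \ L(Q) and L(Q) \ L(P) are both empty.
Hence every string is accepted by P iff it is accepted by Q, and the two languages coincide.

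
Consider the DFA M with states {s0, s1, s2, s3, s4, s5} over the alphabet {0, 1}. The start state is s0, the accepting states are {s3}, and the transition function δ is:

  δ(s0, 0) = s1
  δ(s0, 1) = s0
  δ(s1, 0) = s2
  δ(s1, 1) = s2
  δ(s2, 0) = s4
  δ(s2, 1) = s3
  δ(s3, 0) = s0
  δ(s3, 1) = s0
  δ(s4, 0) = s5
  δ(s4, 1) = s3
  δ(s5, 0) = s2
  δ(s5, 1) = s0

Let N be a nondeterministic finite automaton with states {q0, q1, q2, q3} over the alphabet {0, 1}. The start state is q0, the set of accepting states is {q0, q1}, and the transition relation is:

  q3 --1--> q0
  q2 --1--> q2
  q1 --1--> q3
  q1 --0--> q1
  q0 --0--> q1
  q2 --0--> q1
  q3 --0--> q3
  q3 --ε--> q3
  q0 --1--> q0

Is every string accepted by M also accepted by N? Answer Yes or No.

The string 001 is in L(M) but not in L(N).
So L(M) ⊄ L(N).

No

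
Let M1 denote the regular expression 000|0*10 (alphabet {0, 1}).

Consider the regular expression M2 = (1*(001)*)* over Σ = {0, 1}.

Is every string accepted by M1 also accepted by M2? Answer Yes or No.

No

The string 10 is in L(M1) but not in L(M2).
So L(M1) ⊄ L(M2).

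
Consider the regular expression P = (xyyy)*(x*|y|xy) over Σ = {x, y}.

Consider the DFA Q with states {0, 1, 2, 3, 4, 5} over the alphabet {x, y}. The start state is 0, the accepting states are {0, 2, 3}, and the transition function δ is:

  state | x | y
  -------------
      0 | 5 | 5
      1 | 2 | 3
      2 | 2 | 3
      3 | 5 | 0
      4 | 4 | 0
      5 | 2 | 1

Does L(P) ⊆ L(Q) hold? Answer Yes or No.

No

The string x is in L(P) but not in L(Q).
So L(P) ⊄ L(Q).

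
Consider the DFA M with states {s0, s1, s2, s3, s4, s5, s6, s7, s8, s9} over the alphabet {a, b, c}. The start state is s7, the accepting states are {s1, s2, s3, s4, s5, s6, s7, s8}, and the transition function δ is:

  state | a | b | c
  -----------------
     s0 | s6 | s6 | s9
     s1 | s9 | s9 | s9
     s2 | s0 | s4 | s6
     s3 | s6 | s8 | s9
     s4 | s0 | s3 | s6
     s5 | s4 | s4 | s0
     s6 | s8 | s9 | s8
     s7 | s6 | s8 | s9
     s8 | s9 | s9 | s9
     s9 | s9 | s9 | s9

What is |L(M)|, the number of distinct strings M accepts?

The useful subgraph on states {s6, s7, s8} is acyclic, so L(M) is finite; the longest accepting path visits 3 useful states, giving maximum string length 2.
Counting accepting paths from s7 by length: 1 of length 0, 2 of length 1, 2 of length 2. Total 5.

5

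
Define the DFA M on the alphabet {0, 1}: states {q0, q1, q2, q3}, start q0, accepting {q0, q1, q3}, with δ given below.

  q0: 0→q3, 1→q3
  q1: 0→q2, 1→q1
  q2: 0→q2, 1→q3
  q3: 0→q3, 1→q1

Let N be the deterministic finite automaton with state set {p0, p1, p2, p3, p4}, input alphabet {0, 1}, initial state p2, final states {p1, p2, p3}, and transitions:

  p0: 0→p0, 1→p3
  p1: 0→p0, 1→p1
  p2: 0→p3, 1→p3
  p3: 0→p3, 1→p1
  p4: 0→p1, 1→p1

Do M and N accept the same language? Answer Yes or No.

Exploring the product automaton M × N from the start pair (q0, p2), following both machines on each input symbol, reaches 4 state pairs: (q0, p2), (q3, p3), (q1, p1), (q2, p0).
M accepts in {q0, q1, q3} and N accepts in {p1, p2, p3}. In every reachable pair the two components are either both accepting — (q0, p2), (q3, p3), (q1, p1) — or both non-accepting, so no string is accepted by exactly one of the machines: L(M) \ L(N) and L(N) \ L(M) are both empty.
Hence every string is accepted by M iff it is accepted by N, and the two languages coincide.

Yes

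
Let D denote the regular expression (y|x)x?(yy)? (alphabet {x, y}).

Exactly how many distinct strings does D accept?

8

The expression has no Kleene star, so L(D) is finite. Expanding the alternatives gives {x, y, xx, yx, xyy, yyy, xxyy, yxyy}.
That is 2 of length 1, 2 of length 2, 2 of length 3, 2 of length 4: 8 strings in all.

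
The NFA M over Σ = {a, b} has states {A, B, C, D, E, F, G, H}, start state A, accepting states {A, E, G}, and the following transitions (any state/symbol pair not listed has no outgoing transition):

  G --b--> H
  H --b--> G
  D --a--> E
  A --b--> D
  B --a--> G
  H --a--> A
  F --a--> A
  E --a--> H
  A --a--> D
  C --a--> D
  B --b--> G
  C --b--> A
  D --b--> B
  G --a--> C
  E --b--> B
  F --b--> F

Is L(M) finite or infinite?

State A is reachable from the start and can reach an accepting state, and it lies on the cycle A → D → B → G → C → A.
Traversing that cycle any number of times yields accepted strings of unbounded length, so the language is infinite.

infinite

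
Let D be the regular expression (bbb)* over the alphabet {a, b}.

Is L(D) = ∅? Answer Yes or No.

No

The empty string ε matches the expression, so it belongs to L(D).
Since L(D) contains at least one string, it is not empty.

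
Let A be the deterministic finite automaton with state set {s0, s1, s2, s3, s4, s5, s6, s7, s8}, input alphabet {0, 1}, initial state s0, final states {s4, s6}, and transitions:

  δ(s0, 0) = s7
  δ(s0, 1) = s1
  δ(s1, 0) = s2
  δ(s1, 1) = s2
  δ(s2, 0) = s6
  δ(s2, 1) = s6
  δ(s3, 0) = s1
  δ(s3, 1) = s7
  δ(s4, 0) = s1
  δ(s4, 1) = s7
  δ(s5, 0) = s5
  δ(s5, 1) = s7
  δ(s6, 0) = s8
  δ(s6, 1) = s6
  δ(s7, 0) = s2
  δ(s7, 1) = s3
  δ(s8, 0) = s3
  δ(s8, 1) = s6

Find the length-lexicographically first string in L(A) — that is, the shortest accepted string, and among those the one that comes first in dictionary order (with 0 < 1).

000

A breadth-first search from s0 reaches an accepting state first via the path s0 → s7 → s2 → s6 on input 000.
No string of length < 3 is accepted (BFS exhausts all shorter strings without reaching an accepting state), and 000 is the lexicographically least accepting string of length 3.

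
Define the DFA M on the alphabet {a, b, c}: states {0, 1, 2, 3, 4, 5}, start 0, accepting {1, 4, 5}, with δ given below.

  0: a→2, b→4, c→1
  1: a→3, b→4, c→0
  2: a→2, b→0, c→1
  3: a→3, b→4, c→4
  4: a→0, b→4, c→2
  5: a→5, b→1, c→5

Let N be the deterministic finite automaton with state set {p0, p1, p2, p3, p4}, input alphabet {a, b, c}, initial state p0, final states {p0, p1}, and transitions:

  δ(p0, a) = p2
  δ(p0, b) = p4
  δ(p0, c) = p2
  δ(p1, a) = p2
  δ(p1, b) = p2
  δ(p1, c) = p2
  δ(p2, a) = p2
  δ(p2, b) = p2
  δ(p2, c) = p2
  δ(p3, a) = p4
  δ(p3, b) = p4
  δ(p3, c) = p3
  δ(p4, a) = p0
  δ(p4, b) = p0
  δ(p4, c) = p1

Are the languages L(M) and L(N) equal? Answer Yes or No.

No

The string b is accepted by M but rejected by N.
So L(M) ≠ L(N).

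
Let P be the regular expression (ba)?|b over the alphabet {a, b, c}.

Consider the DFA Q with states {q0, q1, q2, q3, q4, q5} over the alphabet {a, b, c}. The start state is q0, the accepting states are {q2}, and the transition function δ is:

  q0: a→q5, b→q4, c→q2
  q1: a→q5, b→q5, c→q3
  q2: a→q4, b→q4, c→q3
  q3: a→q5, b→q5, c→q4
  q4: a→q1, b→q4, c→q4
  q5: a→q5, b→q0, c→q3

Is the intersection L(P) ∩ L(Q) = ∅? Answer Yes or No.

Yes

Converting the expression P to a DFA (subset construction, then merging equivalent states) gives the minimal DFA with states {p0, p1, p2, p3}, start state p0, accepting states {p0, p2, p3} and transitions p0: a→p1, b→p2, c→p1; p1: a→p1, b→p1, c→p1; p2: a→p3, b→p1, c→p1; p3: a→p1, b→p1, c→p1.
Exploring the product automaton P × Q from the start pair (p0, q0), following both machines on each input symbol, reaches 9 state pairs: (p0, q0), (p1, q5), (p2, q4), (p1, q2), (p1, q0), (p1, q3), (p3, q1), (p1, q4), (p1, q1).
P accepts in {p0, p2, p3} and Q accepts in {q2}; no reachable pair has both components accepting, so no string drives both machines to acceptance simultaneously and L(P) ∩ L(Q) = ∅.
So no string is accepted by both, and the intersection is empty.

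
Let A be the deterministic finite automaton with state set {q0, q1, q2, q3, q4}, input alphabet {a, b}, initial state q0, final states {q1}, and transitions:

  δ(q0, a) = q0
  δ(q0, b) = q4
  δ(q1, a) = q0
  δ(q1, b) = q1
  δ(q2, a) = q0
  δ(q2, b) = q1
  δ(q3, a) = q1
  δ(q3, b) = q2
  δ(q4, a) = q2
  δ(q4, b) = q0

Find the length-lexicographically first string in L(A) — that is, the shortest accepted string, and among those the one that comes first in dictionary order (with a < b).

A breadth-first search from q0 reaches an accepting state first via the path q0 → q4 → q2 → q1 on input bab.
No string of length < 3 is accepted (BFS exhausts all shorter strings without reaching an accepting state), and bab is the lexicographically least accepting string of length 3.

bab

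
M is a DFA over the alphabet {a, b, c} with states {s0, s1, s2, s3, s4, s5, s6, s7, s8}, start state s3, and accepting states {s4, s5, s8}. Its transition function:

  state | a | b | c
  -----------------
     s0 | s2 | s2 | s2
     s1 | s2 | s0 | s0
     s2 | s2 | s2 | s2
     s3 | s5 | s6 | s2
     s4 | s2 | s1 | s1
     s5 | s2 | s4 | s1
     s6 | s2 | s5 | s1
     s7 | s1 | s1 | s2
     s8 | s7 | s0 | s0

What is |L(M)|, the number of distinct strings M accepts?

4

The useful subgraph on states {s3, s4, s5, s6} is acyclic, so L(M) is finite; the longest accepting path visits 4 useful states, giving maximum string length 3.
Counting accepting paths from s3 by length: 1 of length 1, 2 of length 2, 1 of length 3. Total 4.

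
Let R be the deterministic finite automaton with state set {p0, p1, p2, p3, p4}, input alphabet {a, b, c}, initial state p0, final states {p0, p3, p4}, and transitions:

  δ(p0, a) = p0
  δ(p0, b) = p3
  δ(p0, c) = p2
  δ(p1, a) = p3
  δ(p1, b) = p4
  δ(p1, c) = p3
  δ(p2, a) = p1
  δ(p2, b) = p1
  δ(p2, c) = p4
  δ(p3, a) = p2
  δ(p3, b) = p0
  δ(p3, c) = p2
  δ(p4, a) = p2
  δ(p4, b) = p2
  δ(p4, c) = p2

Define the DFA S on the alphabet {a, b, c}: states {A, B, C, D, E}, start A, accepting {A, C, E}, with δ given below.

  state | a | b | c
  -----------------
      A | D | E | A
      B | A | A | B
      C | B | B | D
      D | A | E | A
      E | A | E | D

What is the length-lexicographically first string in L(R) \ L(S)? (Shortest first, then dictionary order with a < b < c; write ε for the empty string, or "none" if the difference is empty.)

a

The string a is accepted by R but not by S.
No shorter string lies in the difference, and a is the lexicographically first length-1 string in L(R) \ L(S).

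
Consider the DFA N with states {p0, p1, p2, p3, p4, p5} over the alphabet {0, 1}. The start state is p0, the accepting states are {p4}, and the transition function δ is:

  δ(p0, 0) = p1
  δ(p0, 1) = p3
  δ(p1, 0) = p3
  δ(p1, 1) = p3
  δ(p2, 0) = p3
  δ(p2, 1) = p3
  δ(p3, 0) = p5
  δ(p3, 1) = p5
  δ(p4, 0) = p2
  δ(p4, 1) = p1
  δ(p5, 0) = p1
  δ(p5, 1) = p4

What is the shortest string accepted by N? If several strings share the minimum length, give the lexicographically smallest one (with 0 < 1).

A breadth-first search from p0 reaches an accepting state first via the path p0 → p3 → p5 → p4 on input 101.
No string of length < 3 is accepted (BFS exhausts all shorter strings without reaching an accepting state), and 101 is the lexicographically least accepting string of length 3.

101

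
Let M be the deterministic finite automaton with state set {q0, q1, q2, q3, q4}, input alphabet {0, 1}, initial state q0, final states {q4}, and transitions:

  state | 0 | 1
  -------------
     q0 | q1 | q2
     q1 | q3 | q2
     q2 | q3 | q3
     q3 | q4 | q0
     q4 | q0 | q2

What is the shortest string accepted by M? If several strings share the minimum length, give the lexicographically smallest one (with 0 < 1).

A breadth-first search from q0 reaches an accepting state first via the path q0 → q1 → q3 → q4 on input 000.
No string of length < 3 is accepted (BFS exhausts all shorter strings without reaching an accepting state), and 000 is the lexicographically least accepting string of length 3.

000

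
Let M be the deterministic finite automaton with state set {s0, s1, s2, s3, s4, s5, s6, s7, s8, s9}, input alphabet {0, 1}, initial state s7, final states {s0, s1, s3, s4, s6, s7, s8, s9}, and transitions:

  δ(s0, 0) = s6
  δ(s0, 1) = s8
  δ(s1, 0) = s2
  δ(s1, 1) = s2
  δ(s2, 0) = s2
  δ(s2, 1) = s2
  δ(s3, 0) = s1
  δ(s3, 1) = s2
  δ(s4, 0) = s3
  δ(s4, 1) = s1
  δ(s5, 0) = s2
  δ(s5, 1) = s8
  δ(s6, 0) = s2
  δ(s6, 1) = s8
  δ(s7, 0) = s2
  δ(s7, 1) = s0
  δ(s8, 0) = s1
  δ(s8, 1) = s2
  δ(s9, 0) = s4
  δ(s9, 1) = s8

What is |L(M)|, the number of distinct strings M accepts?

7

The useful subgraph on states {s0, s1, s6, s7, s8} is acyclic, so L(M) is finite; the longest accepting path visits 5 useful states, giving maximum string length 4.
Counting accepting paths from s7 by length: 1 of length 0, 1 of length 1, 2 of length 2, 2 of length 3, 1 of length 4. Total 7.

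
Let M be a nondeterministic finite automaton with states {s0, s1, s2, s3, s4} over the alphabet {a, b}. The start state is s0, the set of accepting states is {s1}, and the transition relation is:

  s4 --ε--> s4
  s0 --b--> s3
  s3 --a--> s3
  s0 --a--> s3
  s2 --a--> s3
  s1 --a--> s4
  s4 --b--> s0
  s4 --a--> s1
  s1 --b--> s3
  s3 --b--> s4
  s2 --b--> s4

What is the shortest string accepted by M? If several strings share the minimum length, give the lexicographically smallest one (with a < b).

A breadth-first search from s0 reaches an accepting state first via the path s0 → s3 → s4 → s1 on input aba.
No string of length < 3 is accepted (BFS exhausts all shorter strings without reaching an accepting state), and aba is the lexicographically least accepting string of length 3.

aba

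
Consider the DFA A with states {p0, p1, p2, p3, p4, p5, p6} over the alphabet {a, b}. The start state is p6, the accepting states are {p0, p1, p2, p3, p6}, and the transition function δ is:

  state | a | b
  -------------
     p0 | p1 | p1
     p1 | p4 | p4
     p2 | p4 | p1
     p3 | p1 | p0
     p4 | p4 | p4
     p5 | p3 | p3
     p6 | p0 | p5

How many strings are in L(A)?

The useful subgraph on states {p0, p1, p3, p5, p6} is acyclic, so L(A) is finite; the longest accepting path visits 5 useful states, giving maximum string length 4.
Counting accepting paths from p6 by length: 1 of length 0, 1 of length 1, 4 of length 2, 4 of length 3, 4 of length 4. Total 14.

14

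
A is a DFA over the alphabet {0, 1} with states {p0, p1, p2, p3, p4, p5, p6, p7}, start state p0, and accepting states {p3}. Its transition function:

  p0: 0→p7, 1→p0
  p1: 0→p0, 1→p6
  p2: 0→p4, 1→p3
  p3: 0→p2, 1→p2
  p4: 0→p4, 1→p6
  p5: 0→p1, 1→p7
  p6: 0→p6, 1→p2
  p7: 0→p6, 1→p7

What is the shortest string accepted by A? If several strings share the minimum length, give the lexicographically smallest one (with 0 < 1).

0011

A breadth-first search from p0 reaches an accepting state first via the path p0 → p7 → p6 → p2 → p3 on input 0011.
No string of length < 4 is accepted (BFS exhausts all shorter strings without reaching an accepting state), and 0011 is the lexicographically least accepting string of length 4.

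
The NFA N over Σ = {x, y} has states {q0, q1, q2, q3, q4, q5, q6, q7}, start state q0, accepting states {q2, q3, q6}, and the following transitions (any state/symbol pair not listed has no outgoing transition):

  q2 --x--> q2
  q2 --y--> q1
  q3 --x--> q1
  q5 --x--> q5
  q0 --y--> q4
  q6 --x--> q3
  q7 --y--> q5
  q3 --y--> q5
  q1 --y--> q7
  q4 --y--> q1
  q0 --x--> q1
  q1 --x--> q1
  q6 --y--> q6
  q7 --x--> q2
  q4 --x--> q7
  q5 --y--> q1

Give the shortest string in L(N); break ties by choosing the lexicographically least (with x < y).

xyx

A breadth-first search from q0 reaches an accepting state first via the path q0 → q1 → q7 → q2 on input xyx.
No string of length < 3 is accepted (BFS exhausts all shorter strings without reaching an accepting state), and xyx is the lexicographically least accepting string of length 3.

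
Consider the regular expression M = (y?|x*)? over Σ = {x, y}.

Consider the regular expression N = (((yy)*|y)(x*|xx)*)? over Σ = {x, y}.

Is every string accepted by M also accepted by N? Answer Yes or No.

Converting the expression M to a DFA (subset construction, then merging equivalent states) gives the minimal DFA with states {m0, m1, m2, m3}, start state m0, accepting states {m0, m1, m2} and transitions m0: x→m1, y→m2; m1: x→m1, y→m3; m2: x→m3, y→m3; m3: x→m3, y→m3.
Converting the expression N to a DFA (subset construction, then merging equivalent states) gives the minimal DFA with states {n0, n1, n2, n3, n4, n5}, start state n0, accepting states {n0, n1, n2, n4} and transitions n0: x→n1, y→n2; n1: x→n1, y→n3; n2: x→n1, y→n4; n3: x→n3, y→n3; n4: x→n1, y→n5; n5: x→n3, y→n4.
Exploring the product automaton M × N from the start pair (m0, n0), following both machines on each input symbol, reaches 7 state pairs: (m0, n0), (m1, n1), (m2, n2), (m3, n3), (m3, n1), (m3, n4), (m3, n5).
M accepts in {m0, m1, m2} and N accepts in {n0, n1, n2, n4}. The reachable pairs whose M-component is accepting are (m0, n0), (m1, n1), (m2, n2); in each of them the N-component is accepting too, so the product for L(M) \ L(N) (M-component accepting, N-component rejecting) has no reachable accepting pair and the difference is empty.
Hence every string in L(M) is also in L(N).

Yes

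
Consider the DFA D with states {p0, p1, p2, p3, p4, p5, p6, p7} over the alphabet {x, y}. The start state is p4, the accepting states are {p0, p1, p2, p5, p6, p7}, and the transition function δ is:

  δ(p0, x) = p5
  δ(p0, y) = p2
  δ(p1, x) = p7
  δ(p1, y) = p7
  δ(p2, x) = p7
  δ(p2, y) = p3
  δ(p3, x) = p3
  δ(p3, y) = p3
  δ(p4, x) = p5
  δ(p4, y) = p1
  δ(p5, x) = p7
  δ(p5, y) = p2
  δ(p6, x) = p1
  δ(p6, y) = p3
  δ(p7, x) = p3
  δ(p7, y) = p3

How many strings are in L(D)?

The useful subgraph on states {p1, p2, p4, p5, p7} is acyclic, so L(D) is finite; the longest accepting path visits 4 useful states, giving maximum string length 3.
Counting accepting paths from p4 by length: 2 of length 1, 4 of length 2, 1 of length 3. Total 7.

7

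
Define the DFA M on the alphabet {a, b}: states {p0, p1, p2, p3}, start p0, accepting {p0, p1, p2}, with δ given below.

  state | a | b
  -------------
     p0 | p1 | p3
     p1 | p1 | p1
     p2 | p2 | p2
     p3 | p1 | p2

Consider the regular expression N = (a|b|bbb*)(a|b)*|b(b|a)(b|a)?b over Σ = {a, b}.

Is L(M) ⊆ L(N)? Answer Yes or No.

No

The empty string ε is in L(M) but not in L(N).
So L(M) ⊄ L(N).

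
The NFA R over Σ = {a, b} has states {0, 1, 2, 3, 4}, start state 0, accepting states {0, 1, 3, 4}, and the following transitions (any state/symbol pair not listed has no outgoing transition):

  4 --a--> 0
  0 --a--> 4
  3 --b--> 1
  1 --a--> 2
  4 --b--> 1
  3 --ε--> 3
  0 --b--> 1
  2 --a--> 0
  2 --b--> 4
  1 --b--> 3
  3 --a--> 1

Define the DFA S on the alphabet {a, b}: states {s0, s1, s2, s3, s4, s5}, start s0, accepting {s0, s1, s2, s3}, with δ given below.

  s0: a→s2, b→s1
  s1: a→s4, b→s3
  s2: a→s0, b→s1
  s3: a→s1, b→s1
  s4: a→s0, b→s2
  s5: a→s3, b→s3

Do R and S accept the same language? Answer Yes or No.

Exploring the product automaton R × S from the start pair (0, s0), following both machines on each input symbol, reaches 5 state pairs: (0, s0), (4, s2), (1, s1), (2, s4), (3, s3).
R accepts in {0, 1, 3, 4} and S accepts in {s0, s1, s2, s3}. In every reachable pair the two components are either both accepting — (0, s0), (4, s2), (1, s1), (3, s3) — or both non-accepting, so no string is accepted by exactly one of the machines: L(R) \ L(S) and L(S) \ L(R) are both empty.
Hence every string is accepted by R iff it is accepted by S, and the two languages coincide.

Yes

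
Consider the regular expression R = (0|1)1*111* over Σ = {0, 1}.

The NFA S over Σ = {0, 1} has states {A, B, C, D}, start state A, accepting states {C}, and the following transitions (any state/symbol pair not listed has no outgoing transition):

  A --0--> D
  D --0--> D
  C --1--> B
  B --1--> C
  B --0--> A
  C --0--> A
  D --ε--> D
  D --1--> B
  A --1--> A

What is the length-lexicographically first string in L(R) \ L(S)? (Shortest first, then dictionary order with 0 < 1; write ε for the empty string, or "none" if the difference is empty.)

The string 111 is accepted by R but not by S.
No shorter string lies in the difference, and 111 is the lexicographically first length-3 string in L(R) \ L(S).

111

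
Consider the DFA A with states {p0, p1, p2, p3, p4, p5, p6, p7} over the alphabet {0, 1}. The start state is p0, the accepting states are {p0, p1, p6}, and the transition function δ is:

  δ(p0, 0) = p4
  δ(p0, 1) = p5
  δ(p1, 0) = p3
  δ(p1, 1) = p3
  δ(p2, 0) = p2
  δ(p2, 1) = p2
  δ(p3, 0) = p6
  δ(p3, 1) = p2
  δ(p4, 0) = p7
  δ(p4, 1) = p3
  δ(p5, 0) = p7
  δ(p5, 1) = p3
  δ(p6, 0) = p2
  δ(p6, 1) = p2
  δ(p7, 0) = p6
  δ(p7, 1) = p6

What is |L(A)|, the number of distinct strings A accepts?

7

The useful subgraph on states {p0, p3, p4, p5, p6, p7} is acyclic, so L(A) is finite; the longest accepting path visits 4 useful states, giving maximum string length 3.
Counting accepting paths from p0 by length: 1 of length 0, 6 of length 3. Total 7.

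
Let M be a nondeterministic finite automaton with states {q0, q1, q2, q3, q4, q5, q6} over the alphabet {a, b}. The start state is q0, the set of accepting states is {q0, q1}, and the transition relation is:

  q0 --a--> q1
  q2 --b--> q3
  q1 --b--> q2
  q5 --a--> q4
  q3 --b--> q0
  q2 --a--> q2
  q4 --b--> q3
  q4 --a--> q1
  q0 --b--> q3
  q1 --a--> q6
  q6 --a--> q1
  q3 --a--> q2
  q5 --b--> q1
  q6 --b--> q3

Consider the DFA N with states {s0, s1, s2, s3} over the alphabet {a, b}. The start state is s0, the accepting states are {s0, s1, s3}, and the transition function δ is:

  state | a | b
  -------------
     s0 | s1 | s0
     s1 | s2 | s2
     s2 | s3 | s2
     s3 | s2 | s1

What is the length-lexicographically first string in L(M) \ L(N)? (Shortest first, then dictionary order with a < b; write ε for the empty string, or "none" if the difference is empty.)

aabb

The string aabb is accepted by M but not by N.
No shorter string lies in the difference, and aabb is the lexicographically first length-4 string in L(M) \ L(N).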